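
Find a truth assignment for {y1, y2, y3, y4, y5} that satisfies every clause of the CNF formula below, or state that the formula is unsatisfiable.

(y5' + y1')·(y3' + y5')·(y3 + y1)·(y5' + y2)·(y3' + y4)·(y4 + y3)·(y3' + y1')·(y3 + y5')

y1=1, y2=0, y3=0, y4=1, y5=0

Suppose y5 = 0.
Suppose y3 = 0.
(y1) alone gives y1 = 1.
(y4) alone gives y4 = 1.
No clause remains; y2 is free.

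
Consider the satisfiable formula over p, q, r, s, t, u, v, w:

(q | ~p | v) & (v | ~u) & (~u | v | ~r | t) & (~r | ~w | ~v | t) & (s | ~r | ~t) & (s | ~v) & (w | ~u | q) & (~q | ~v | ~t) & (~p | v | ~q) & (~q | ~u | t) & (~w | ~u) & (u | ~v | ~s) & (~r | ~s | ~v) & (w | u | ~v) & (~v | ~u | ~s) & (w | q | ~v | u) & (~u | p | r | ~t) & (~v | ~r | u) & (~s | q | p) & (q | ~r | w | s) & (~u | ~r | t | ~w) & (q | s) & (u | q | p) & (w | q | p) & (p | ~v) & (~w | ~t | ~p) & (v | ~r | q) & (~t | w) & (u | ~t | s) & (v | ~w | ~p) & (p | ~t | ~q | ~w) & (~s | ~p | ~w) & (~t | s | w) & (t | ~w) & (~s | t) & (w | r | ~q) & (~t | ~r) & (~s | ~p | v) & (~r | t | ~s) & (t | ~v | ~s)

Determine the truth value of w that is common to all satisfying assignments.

False

Suppose w = 1.
(~u) alone gives u = 0.
(t) alone gives t = 1.
(~p) alone gives p = 0.
(q) alone gives q = 1.
But (~q) is also a unit clause — contradiction.
So every satisfying assignment has w = False.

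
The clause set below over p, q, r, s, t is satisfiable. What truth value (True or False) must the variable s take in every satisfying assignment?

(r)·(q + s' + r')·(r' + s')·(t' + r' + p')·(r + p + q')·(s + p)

Suppose s = 1.
From the singleton clause (r), r = 1.
But (r') is also a unit clause — contradiction.
So every satisfying assignment has s = False.

False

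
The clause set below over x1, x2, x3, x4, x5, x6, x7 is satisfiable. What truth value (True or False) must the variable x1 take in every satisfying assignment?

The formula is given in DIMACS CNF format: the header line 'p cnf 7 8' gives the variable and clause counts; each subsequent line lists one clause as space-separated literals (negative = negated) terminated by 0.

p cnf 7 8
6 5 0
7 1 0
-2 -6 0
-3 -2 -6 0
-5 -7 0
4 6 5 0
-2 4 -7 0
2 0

True

Suppose x1 = False.
The clause (x7) is unit, so x7 = True.
The clause (¬x5) is unit, so x5 = False.
The clause (x6) is unit, so x6 = True.
The clause (¬x2) is unit, so x2 = False.
That conflicts with the unit clause (x2).
So every satisfying assignment has x1 = True.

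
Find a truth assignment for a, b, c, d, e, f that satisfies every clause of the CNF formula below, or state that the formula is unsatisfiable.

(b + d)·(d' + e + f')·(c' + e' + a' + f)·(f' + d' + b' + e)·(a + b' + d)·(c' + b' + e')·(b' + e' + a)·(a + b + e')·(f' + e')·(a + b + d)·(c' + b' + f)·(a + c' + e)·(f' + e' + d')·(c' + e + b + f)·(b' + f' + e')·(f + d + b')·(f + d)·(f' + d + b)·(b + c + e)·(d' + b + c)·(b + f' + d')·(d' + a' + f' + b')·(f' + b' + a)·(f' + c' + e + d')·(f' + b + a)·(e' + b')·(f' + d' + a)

a ↦ 1; b ↦ 1; c ↦ 0; d ↦ 1; e ↦ 0; f ↦ 0

Case b = 1:
Unit clause (e') forces e = 0.
Case d = 1:
Unit clause (f') forces f = 0.
Unit clause (c') forces c = 0.
No clause remains; a is free.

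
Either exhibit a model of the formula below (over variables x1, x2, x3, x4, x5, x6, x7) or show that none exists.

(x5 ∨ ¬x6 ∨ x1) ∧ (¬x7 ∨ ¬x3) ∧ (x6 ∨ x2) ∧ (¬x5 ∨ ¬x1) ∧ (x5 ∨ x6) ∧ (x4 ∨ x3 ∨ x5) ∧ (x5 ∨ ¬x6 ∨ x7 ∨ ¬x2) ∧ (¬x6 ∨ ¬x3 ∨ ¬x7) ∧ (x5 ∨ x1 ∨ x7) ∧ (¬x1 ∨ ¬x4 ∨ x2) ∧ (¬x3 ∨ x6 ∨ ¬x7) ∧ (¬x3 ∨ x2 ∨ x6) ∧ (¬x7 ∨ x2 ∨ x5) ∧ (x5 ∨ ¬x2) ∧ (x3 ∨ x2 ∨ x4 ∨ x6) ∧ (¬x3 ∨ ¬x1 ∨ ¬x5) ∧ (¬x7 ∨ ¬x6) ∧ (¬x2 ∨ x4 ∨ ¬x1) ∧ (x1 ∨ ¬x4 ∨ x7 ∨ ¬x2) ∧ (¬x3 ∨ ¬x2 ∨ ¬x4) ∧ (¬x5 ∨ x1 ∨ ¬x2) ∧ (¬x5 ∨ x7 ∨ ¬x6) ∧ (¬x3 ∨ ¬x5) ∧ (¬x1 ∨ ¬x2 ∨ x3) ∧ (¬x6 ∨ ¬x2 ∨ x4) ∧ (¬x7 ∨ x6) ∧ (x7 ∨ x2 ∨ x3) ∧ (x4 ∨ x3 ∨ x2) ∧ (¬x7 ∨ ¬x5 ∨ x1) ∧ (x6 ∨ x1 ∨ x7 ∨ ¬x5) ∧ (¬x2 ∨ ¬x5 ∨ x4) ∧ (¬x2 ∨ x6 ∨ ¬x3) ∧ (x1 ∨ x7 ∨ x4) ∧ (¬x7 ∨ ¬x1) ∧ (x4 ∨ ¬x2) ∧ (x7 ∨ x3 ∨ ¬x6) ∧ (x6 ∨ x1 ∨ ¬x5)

x1: True,  x2: False,  x3: True,  x4: False,  x5: False,  x6: True,  x7: False

Try x7 = False.
Try x6 = True.
From the singleton clause (¬x5), x5 = False.
From the singleton clause (x1), x1 = True.
From the singleton clause (¬x2), x2 = False.
From the singleton clause (¬x4), x4 = False.
From the singleton clause (x3), x3 = True.
This assignment satisfies each clause.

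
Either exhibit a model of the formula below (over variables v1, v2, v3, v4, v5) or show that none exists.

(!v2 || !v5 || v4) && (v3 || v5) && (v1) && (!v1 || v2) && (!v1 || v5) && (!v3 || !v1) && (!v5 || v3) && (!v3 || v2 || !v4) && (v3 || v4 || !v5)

UNSATISFIABLE

The clause (v1) is unit, so v1 = true.
The clause (v2) is unit, so v2 = true.
The clause (v5) is unit, so v5 = true.
The clause (v4) is unit, so v4 = true.
The clause (!v3) is unit, so v3 = false.
Now (v3) is unsatisfied and unit — conflict.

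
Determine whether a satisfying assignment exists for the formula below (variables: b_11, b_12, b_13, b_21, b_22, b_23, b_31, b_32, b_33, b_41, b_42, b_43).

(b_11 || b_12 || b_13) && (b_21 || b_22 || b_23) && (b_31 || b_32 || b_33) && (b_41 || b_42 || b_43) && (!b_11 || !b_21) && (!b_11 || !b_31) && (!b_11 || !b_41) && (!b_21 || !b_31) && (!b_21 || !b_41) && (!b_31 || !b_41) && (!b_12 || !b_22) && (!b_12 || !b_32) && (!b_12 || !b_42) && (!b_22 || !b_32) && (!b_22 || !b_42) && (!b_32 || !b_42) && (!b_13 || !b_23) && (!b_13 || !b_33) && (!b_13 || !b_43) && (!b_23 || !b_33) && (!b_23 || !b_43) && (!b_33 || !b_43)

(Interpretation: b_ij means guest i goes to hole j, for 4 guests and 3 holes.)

No

Branch on b_11: set b_11 = false.
Branch on b_12: set b_12 = true.
Unit clause (!b_22) forces b_22 = false.
Unit clause (!b_32) forces b_32 = false.
Unit clause (!b_42) forces b_42 = false.
Branch on b_21: set b_21 = true.
Unit clause (!b_31) forces b_31 = false.
Unit clause (b_33) forces b_33 = true.
Unit clause (!b_41) forces b_41 = false.
Unit clause (b_43) forces b_43 = true.
Now (!b_43) is unsatisfied and unit — conflict.
Undo b_21 and try b_21 = false.
Unit clause (b_23) forces b_23 = true.
Unit clause (!b_13) forces b_13 = false.
Unit clause (!b_33) forces b_33 = false.
Unit clause (b_31) forces b_31 = true.
Unit clause (!b_41) forces b_41 = false.
Unit clause (b_43) forces b_43 = true.
Now (!b_43) is unsatisfied and unit — conflict.
Either choice for b_21 ends in contradiction.
Undo b_12 and try b_12 = false.
Unit clause (b_13) forces b_13 = true.
Unit clause (!b_23) forces b_23 = false.
Unit clause (!b_33) forces b_33 = false.
Unit clause (!b_43) forces b_43 = false.
Branch on b_21: set b_21 = true.
Unit clause (!b_31) forces b_31 = false.
Unit clause (b_32) forces b_32 = true.
Unit clause (!b_41) forces b_41 = false.
Unit clause (b_42) forces b_42 = true.
Now (!b_42) is unsatisfied and unit — conflict.
Undo b_21 and try b_21 = false.
Unit clause (b_22) forces b_22 = true.
Unit clause (!b_32) forces b_32 = false.
Unit clause (b_31) forces b_31 = true.
Unit clause (!b_41) forces b_41 = false.
Unit clause (b_42) forces b_42 = true.
Now (!b_42) is unsatisfied and unit — conflict.
Either choice for b_21 ends in contradiction.
Either choice for b_12 ends in contradiction.
Undo b_11 and try b_11 = true.
Unit clause (!b_21) forces b_21 = false.
Unit clause (!b_31) forces b_31 = false.
Unit clause (!b_41) forces b_41 = false.
Branch on b_22: set b_22 = true.
Unit clause (!b_12) forces b_12 = false.
Unit clause (!b_32) forces b_32 = false.
Unit clause (b_33) forces b_33 = true.
Unit clause (!b_42) forces b_42 = false.
Unit clause (b_43) forces b_43 = true.
Now (!b_43) is unsatisfied and unit — conflict.
Undo b_22 and try b_22 = false.
Unit clause (b_23) forces b_23 = true.
Unit clause (!b_13) forces b_13 = false.
Unit clause (!b_33) forces b_33 = false.
Unit clause (b_32) forces b_32 = true.
Unit clause (!b_12) forces b_12 = false.
Unit clause (!b_42) forces b_42 = false.
Unit clause (b_43) forces b_43 = true.
Now (!b_43) is unsatisfied and unit — conflict.
Either choice for b_22 ends in contradiction.
Either choice for b_11 ends in contradiction.
No assignment satisfies every clause.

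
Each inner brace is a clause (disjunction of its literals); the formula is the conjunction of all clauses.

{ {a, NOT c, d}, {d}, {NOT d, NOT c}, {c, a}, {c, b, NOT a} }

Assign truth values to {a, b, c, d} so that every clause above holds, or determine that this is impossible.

a=true; b=true; c=false; d=true

From the singleton clause (d), d = true.
From the singleton clause (NOT c), c = false.
From the singleton clause (a), a = true.
From the singleton clause (b), b = true.
This assignment satisfies each clause.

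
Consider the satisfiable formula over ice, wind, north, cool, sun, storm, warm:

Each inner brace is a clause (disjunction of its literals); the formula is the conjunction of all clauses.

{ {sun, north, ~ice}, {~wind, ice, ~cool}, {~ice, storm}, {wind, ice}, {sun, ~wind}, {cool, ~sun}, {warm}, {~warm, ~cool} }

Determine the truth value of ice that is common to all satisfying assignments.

Suppose ice = 0.
Unit clause (wind) forces wind = 1.
Unit clause (~cool) forces cool = 0.
Unit clause (sun) forces sun = 1.
But (~sun) is also a unit clause — contradiction.
So every satisfying assignment has ice = True.

True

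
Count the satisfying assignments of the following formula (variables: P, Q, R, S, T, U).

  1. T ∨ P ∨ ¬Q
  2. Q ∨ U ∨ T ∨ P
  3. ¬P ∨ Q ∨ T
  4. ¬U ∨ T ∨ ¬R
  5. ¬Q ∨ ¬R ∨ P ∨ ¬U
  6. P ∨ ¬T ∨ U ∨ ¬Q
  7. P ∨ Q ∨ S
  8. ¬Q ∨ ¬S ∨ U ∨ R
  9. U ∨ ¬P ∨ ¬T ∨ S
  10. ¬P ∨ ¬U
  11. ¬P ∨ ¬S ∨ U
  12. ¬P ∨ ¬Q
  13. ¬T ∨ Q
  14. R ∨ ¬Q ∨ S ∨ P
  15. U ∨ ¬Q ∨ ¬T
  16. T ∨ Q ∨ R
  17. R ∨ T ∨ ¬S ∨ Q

1

There are 2^6 = 64 truth assignments over (P, Q, R, S, T, U).
Split on S. With S = True, the clauses containing S are satisfied and ¬S drops from the rest; 1 of the 2^5 = 32 assignments to the other variables satisfy what remains.
With S = False, by the same count on the reduced clause set, 0 assignments work.
Total: 1 + 0 = 1.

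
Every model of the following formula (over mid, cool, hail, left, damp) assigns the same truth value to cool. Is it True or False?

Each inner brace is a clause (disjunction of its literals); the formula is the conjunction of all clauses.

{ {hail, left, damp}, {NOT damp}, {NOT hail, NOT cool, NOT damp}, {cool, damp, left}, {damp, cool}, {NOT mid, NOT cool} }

Suppose cool = false.
(NOT damp) alone gives damp = false.
Now (damp) is unsatisfied and unit — conflict.
So every satisfying assignment has cool = True.

True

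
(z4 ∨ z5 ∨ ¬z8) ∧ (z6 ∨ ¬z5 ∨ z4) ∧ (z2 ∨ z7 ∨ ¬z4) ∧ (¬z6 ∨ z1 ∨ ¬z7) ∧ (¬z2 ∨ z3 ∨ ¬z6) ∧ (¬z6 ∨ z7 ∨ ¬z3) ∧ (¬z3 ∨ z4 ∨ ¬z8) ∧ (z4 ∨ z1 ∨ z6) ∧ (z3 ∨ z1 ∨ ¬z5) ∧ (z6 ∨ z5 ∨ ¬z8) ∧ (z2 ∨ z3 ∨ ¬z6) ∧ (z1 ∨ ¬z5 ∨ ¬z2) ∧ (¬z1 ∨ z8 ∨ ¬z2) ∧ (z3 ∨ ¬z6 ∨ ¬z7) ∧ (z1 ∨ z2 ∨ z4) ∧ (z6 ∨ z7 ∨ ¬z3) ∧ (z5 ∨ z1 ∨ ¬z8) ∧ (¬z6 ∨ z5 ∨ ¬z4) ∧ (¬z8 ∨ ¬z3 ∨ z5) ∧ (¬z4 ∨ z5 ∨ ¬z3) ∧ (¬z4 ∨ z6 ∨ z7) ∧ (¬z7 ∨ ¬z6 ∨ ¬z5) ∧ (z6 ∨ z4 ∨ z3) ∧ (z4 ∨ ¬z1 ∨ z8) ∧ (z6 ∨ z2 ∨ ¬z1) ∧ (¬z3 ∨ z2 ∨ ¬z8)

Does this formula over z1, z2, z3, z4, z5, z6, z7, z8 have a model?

Case z4 = True:
Case z2 = True:
Case z3 = False:
The clause (¬z6) is unit, so z6 = False.
The clause (z7) is unit, so z7 = True.
Case z1 = False:
The clause (¬z5) is unit, so z5 = False.
The clause (¬z8) is unit, so z8 = False.
This assignment satisfies each clause.
A satisfying assignment: z1=False; z2=True; z3=False; z4=True; z5=False; z6=False; z7=True; z8=False.

Yes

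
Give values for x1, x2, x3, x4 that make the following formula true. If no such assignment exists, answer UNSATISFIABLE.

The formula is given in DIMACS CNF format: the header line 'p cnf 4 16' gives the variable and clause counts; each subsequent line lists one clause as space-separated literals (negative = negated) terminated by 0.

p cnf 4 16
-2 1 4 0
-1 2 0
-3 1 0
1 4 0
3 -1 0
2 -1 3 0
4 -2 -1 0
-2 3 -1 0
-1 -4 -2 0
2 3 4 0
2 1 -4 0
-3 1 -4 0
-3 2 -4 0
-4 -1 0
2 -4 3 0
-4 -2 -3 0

x1 ↦ False,  x2 ↦ True,  x3 ↦ False,  x4 ↦ True

Try x1 = False.
Unit clause (¬x3) forces x3 = False.
Unit clause (x4) forces x4 = True.
Unit clause (x2) forces x2 = True.
This assignment satisfies each clause.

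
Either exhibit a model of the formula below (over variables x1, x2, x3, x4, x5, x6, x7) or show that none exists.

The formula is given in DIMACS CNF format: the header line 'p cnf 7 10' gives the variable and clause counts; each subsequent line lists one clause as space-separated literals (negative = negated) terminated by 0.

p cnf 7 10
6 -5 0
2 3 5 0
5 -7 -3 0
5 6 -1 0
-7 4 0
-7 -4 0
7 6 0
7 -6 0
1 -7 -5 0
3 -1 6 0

Try x6 = True.
From the singleton clause (x7), x7 = True.
From the singleton clause (x4), x4 = True.
That conflicts with the unit clause (¬x4).
So x6 must be the other value — set x6 = False.
From the singleton clause (¬x5), x5 = False.
From the singleton clause (¬x1), x1 = False.
From the singleton clause (x7), x7 = True.
From the singleton clause (¬x3), x3 = False.
From the singleton clause (x2), x2 = True.
From the singleton clause (x4), x4 = True.
That conflicts with the unit clause (¬x4).
Both values of x6 lead to a conflict.

UNSATISFIABLE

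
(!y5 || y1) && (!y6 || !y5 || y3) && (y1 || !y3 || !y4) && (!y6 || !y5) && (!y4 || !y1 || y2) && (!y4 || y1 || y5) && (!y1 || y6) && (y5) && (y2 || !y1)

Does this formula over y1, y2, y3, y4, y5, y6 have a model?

From the singleton clause (y5), y5 = true.
From the singleton clause (y1), y1 = true.
From the singleton clause (!y6), y6 = false.
But (y6) is also a unit clause — contradiction.
No assignment satisfies every clause.

No, unsatisfiable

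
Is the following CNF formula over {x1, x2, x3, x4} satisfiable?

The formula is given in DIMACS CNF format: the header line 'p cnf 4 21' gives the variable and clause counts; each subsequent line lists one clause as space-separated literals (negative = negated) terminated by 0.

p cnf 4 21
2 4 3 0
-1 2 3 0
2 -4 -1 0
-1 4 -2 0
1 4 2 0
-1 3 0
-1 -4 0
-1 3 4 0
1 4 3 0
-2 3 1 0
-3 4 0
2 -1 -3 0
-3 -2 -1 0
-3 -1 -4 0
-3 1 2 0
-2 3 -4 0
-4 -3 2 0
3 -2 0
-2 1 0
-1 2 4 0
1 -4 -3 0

Yes, satisfiable

Suppose x1 = False.
Unit clause (¬x2) forces x2 = False.
Unit clause (x4) forces x4 = True.
Unit clause (¬x3) forces x3 = False.
This assignment satisfies each clause.
A satisfying assignment: x1: False, x2: False, x3: False, x4: True.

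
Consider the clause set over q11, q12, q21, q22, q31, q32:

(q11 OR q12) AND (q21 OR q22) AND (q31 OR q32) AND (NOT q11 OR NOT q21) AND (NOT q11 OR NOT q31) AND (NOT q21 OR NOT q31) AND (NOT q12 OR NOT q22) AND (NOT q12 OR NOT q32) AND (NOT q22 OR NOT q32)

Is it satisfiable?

No, unsatisfiable

Case q11 = true:
Unit clause (NOT q21) forces q21 = false.
Unit clause (q22) forces q22 = true.
Unit clause (NOT q31) forces q31 = false.
Unit clause (q32) forces q32 = true.
But (NOT q32) is also a unit clause — contradiction.
That branch fails; take q11 = false instead.
Unit clause (q12) forces q12 = true.
Unit clause (NOT q22) forces q22 = false.
Unit clause (q21) forces q21 = true.
Unit clause (NOT q31) forces q31 = false.
Unit clause (q32) forces q32 = true.
But (NOT q32) is also a unit clause — contradiction.
Either choice for q11 ends in contradiction.
No assignment satisfies every clause.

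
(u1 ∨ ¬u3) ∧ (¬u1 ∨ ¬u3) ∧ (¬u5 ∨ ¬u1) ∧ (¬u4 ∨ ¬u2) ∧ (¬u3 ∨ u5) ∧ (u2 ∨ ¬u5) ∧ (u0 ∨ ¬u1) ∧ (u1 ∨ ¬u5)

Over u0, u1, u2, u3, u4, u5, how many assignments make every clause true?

9

There are 2^6 = 64 truth assignments over (u0, u1, u2, u3, u4, u5).
Split on u5. With u5 = True, the clauses containing u5 are satisfied and ¬u5 drops from the rest; 0 of the 2^5 = 32 assignments to the other variables satisfy what remains.
With u5 = False, by the same count on the reduced clause set, 9 assignments work.
(One model: u0=F, u1=F, u2=F, u3=F, u4=F, u5=F.)
Total: 0 + 9 = 9.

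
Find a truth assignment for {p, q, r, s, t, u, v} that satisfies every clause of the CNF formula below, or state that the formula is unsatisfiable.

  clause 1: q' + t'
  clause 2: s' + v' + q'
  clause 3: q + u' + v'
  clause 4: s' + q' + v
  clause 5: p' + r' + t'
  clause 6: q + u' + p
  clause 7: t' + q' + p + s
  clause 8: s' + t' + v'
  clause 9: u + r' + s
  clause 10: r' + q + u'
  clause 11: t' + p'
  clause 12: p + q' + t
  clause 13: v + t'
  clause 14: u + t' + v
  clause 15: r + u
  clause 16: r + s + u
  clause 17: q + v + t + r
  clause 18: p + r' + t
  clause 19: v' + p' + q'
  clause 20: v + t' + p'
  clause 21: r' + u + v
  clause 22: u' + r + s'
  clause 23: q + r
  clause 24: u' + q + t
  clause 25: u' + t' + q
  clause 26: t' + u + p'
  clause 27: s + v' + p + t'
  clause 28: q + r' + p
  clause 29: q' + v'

Branch on q: set q = 1.
(t') alone gives t = 0.
(p) alone gives p = 1.
(v') alone gives v = 0.
(s') alone gives s = 0.
Branch on u: set u = 1.
Every clause is now satisfied; r is unconstrained.

p ↦ 1,  q ↦ 1,  r ↦ 1,  s ↦ 0,  t ↦ 0,  u ↦ 1,  v ↦ 0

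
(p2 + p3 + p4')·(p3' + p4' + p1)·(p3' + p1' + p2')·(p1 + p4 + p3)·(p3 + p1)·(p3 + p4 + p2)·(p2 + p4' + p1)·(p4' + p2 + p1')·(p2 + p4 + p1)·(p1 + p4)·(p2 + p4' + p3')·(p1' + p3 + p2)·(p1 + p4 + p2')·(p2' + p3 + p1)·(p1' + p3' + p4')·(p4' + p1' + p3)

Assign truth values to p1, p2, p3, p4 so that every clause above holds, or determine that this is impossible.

Branch on p3: set p3 = 0.
(p1) alone gives p1 = 1.
(p2) alone gives p2 = 1.
(p4') alone gives p4 = 0.
This assignment satisfies each clause.

p1 ↦ 1,  p2 ↦ 1,  p3 ↦ 0,  p4 ↦ 0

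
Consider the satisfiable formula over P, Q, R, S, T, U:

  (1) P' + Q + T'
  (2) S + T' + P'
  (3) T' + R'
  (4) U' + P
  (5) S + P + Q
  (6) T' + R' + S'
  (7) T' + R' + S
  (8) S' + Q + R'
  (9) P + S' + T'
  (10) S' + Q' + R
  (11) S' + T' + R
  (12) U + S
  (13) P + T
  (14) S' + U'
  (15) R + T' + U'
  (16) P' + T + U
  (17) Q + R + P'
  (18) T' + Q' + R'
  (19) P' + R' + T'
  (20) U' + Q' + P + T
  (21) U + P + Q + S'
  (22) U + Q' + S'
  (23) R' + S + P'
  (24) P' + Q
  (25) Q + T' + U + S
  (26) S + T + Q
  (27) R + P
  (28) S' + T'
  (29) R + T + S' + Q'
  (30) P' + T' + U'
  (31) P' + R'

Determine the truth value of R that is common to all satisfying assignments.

False

Suppose R = 1.
From the singleton clause (T'), T = 0.
From the singleton clause (P), P = 1.
That conflicts with the unit clause (P').
So every satisfying assignment has R = False.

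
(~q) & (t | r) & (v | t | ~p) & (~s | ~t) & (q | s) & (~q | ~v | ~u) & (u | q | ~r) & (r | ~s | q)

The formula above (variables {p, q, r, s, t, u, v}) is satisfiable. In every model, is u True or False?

True

Suppose u = 0.
(~q) alone gives q = 0.
(s) alone gives s = 1.
(~t) alone gives t = 0.
(r) alone gives r = 1.
But (~r) is also a unit clause — contradiction.
So every satisfying assignment has u = True.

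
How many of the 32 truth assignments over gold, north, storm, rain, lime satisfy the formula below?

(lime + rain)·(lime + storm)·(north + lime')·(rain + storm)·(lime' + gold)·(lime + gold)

There are 2^5 = 32 truth assignments over (gold, north, storm, rain, lime).
Split on storm. With storm = 1, the clauses containing storm are satisfied and storm' drops from the rest; 4 of the 2^4 = 16 assignments to the other variables satisfy what remains.
With storm = 0, by the same count on the reduced clause set, 1 assignment works.
Total: 4 + 1 = 5.

5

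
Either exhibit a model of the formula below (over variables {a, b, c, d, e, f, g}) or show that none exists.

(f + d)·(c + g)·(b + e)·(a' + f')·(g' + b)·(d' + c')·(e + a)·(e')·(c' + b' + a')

a ↦ 1, b ↦ 1, c ↦ 0, d ↦ 1, e ↦ 0, f ↦ 0, g ↦ 1

(e') alone gives e = 0.
(b) alone gives b = 1.
(a) alone gives a = 1.
(f') alone gives f = 0.
(d) alone gives d = 1.
(c') alone gives c = 0.
(g) alone gives g = 1.
Every clause now holds.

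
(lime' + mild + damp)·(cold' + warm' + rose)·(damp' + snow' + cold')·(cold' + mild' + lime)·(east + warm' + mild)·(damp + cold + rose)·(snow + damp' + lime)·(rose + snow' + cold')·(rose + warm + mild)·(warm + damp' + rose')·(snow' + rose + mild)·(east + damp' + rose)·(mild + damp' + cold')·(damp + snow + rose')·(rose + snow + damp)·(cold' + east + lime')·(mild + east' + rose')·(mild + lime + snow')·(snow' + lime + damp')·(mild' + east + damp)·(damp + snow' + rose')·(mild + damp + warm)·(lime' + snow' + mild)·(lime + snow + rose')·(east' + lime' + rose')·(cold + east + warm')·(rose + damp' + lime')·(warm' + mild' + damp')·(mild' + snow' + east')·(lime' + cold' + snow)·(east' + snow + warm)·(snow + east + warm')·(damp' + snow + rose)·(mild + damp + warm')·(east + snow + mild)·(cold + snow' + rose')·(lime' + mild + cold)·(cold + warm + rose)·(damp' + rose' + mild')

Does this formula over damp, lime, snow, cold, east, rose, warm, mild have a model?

Branch on lime: set lime = 0.
Branch on cold: set cold = 0.
Branch on damp: set damp = 1.
(snow) alone gives snow = 1.
But (snow') is also a unit clause — contradiction.
That branch fails; take damp = 0 instead.
(rose) alone gives rose = 1.
(snow) alone gives snow = 1.
But (snow') is also a unit clause — contradiction.
Neither damp = 1 nor damp = 0 works.
That branch fails; take cold = 1 instead.
(mild') alone gives mild = 0.
(damp') alone gives damp = 0.
(snow') alone gives snow = 0.
(rose') alone gives rose = 0.
But (rose) is also a unit clause — contradiction.
Neither cold = 1 nor cold = 0 works.
That branch fails; take lime = 1 instead.
Branch on mild: set mild = 1.
Branch on cold: set cold = 0.
Branch on damp: set damp = 1.
(rose) alone gives rose = 1.
But (rose') is also a unit clause — contradiction.
That branch fails; take damp = 0 instead.
(rose) alone gives rose = 1.
(snow) alone gives snow = 1.
But (snow') is also a unit clause — contradiction.
Neither damp = 1 nor damp = 0 works.
That branch fails; take cold = 1 instead.
(east) alone gives east = 1.
(rose') alone gives rose = 0.
(warm') alone gives warm = 0.
(snow') alone gives snow = 0.
But (snow) is also a unit clause — contradiction.
Neither cold = 1 nor cold = 0 works.
That branch fails; take mild = 0 instead.
(damp) alone gives damp = 1.
(cold') alone gives cold = 0.
But (cold) is also a unit clause — contradiction.
Neither mild = 1 nor mild = 0 works.
Neither lime = 1 nor lime = 0 works.
No assignment satisfies every clause.

No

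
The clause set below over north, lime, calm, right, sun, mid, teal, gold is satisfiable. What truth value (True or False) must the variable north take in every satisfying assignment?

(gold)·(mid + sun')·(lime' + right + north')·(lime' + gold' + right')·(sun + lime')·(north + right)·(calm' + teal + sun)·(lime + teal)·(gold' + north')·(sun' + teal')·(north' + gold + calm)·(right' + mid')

False

Suppose north = 1.
The clause (gold) is unit, so gold = 1.
But (gold') is also a unit clause — contradiction.
So every satisfying assignment has north = False.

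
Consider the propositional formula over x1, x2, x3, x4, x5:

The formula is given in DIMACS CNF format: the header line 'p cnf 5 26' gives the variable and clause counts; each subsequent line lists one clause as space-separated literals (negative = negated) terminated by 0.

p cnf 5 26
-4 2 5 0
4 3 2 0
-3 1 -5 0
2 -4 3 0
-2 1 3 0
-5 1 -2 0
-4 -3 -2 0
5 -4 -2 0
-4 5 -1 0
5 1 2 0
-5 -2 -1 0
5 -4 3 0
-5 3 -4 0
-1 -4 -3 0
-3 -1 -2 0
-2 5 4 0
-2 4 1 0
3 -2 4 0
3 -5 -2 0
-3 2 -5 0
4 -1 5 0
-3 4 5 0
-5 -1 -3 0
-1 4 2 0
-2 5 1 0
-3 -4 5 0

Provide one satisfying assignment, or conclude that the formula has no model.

UNSATISFIABLE

Suppose x4 = False.
Suppose x3 = True.
The clause (x5) is unit, so x5 = True.
The clause (x1) is unit, so x1 = True.
That conflicts with the unit clause (¬x1).
So x3 must be the other value — set x3 = False.
The clause (x2) is unit, so x2 = True.
That conflicts with the unit clause (¬x2).
Neither x3 = True nor x3 = False works.
So x4 must be the other value — set x4 = True.
Suppose x2 = True.
The clause (¬x3) is unit, so x3 = False.
The clause (x1) is unit, so x1 = True.
The clause (x5) is unit, so x5 = True.
That conflicts with the unit clause (¬x5).
So x2 must be the other value — set x2 = False.
The clause (x5) is unit, so x5 = True.
The clause (x3) is unit, so x3 = True.
That conflicts with the unit clause (¬x3).
Neither x2 = True nor x2 = False works.
Neither x4 = True nor x4 = False works.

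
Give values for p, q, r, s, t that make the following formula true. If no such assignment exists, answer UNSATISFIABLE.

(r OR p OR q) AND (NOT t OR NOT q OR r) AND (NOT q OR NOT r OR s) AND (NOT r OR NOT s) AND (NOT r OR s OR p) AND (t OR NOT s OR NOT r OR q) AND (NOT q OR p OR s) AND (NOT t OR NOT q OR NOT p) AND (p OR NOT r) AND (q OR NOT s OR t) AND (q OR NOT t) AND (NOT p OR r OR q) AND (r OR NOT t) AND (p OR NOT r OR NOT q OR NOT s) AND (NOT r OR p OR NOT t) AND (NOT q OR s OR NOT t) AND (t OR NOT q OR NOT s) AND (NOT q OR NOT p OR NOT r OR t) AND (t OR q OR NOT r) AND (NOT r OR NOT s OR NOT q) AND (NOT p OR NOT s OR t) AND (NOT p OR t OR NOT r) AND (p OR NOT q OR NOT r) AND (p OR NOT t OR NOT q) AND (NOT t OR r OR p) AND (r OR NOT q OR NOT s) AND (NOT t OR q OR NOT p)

p=true, q=true, r=false, s=false, t=false

Suppose r = false.
The clause (NOT t) is unit, so t = false.
Suppose p = true.
The clause (q) is unit, so q = true.
The clause (NOT s) is unit, so s = false.
This assignment satisfies each clause.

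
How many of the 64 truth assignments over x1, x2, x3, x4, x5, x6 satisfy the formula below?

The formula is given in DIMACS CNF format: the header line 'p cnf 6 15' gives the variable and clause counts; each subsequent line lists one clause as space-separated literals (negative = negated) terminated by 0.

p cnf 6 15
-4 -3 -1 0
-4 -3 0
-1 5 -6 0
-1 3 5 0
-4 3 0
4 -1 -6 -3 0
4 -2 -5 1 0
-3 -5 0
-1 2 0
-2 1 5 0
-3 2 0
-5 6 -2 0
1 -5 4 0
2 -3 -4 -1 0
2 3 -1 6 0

4

There are 2^6 = 64 truth assignments over (x1, x2, x3, x4, x5, x6).
Split on x5. With x5 = True, the clauses containing x5 are satisfied and ¬x5 drops from the rest; 1 of the 2^5 = 32 assignments to the other variables satisfy what remains.
With x5 = False, by the same count on the reduced clause set, 3 assignments work.
Total: 1 + 3 = 4.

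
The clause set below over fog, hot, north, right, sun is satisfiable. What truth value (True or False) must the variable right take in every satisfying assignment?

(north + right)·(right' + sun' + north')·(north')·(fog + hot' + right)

Suppose right = 0.
Unit clause (north) forces north = 1.
But (north') is also a unit clause — contradiction.
So every satisfying assignment has right = True.

True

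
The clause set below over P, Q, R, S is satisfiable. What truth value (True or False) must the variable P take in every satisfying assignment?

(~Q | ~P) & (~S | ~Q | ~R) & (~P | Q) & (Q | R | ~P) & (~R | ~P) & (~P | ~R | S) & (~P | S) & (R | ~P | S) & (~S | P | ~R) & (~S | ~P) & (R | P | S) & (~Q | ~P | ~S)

False

Suppose P = 1.
The clause (~Q) is unit, so Q = 0.
That conflicts with the unit clause (Q).
So every satisfying assignment has P = False.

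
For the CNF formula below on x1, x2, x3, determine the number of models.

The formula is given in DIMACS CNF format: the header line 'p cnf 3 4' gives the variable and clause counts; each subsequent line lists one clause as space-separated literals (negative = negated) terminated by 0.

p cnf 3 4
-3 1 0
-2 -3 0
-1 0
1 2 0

1

There are 2^3 = 8 truth assignments over (x1, x2, x3).
Check each against the 4 clauses (columns in the order x1, x2, x3):
  F F F  ✗ fails (x1 ∨ x2)
  F F T  ✗ fails (¬x3 ∨ x1)
  F T F  ✓ satisfies all
  F T T  ✗ fails (¬x3 ∨ x1)
  T F F  ✗ fails (¬x1)
  T F T  ✗ fails (¬x1)
  T T F  ✗ fails (¬x1)
  T T T  ✗ fails (¬x2 ∨ ¬x3)
1 of the 8 rows is a model.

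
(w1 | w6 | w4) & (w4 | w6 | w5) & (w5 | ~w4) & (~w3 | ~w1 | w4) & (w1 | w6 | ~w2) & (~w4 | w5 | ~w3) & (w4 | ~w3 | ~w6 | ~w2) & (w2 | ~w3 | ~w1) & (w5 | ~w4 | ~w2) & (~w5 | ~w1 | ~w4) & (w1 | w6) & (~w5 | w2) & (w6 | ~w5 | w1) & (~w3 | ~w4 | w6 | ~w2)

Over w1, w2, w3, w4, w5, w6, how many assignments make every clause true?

There are 2^6 = 64 truth assignments over (w1, w2, w3, w4, w5, w6).
Split on w2. With w2 = 1, the clauses containing w2 are satisfied and ~w2 drops from the rest; 7 of the 2^5 = 32 assignments to the other variables satisfy what remains.
With w2 = 0, by the same count on the reduced clause set, 3 assignments work.
(One model: w1=F, w2=F, w3=F, w4=F, w5=F, w6=T.)
Total: 7 + 3 = 10.

10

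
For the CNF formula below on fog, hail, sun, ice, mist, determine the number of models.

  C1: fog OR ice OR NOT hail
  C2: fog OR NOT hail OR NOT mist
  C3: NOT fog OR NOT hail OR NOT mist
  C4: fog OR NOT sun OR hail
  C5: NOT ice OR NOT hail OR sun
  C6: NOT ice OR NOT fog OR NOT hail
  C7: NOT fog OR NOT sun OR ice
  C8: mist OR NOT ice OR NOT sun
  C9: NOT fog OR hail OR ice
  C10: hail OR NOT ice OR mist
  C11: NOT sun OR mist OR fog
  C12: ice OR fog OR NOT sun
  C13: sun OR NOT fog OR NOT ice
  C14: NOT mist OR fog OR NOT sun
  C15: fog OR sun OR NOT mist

3

There are 2^5 = 32 truth assignments over (fog, hail, sun, ice, mist).
Split on fog. With fog = true, the clauses containing fog are satisfied and NOT fog drops from the rest; 2 of the 2^4 = 16 assignments to the other variables satisfy what remains.
With fog = false, by the same count on the reduced clause set, 1 assignment works.
(One model: fog=F, hail=F, sun=F, ice=F, mist=F.)
Total: 2 + 1 = 3.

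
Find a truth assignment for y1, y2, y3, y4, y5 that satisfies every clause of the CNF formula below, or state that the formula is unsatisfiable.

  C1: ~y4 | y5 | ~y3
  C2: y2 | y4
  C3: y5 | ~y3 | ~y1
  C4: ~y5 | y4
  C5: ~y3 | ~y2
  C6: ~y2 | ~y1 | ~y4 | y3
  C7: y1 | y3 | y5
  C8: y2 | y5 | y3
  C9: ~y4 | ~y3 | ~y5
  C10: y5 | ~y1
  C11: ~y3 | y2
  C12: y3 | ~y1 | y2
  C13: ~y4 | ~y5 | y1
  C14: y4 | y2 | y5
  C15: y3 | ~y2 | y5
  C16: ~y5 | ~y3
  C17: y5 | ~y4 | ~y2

Try y2 = 1.
From the singleton clause (~y3), y3 = 0.
From the singleton clause (y5), y5 = 1.
From the singleton clause (y4), y4 = 1.
From the singleton clause (~y1), y1 = 0.
That conflicts with the unit clause (y1).
So y2 must be the other value — set y2 = 0.
From the singleton clause (y4), y4 = 1.
From the singleton clause (~y3), y3 = 0.
From the singleton clause (y5), y5 = 1.
From the singleton clause (~y1), y1 = 0.
That conflicts with the unit clause (y1).
Both values of y2 lead to a conflict.

UNSATISFIABLE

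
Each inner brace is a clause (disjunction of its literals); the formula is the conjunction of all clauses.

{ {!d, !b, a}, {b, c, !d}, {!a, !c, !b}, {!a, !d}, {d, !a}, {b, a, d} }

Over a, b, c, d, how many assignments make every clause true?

There are 2^4 = 16 truth assignments over (a, b, c, d).
Check each against the 6 clauses (columns in the order a, b, c, d):
  F F F F  ✗ fails (b || a || d)
  F F F T  ✗ fails (b || c || !d)
  F F T F  ✗ fails (b || a || d)
  F F T T  ✓ satisfies all
  F T F F  ✓ satisfies all
  F T F T  ✗ fails (!d || !b || a)
  F T T F  ✓ satisfies all
  F T T T  ✗ fails (!d || !b || a)
  T F F F  ✗ fails (d || !a)
  T F F T  ✗ fails (b || c || !d)
  T F T F  ✗ fails (d || !a)
  T F T T  ✗ fails (!a || !d)
  T T F F  ✗ fails (d || !a)
  T T F T  ✗ fails (!a || !d)
  T T T F  ✗ fails (!a || !c || !b)
  T T T T  ✗ fails (!a || !c || !b)
3 of the 16 rows are models.

3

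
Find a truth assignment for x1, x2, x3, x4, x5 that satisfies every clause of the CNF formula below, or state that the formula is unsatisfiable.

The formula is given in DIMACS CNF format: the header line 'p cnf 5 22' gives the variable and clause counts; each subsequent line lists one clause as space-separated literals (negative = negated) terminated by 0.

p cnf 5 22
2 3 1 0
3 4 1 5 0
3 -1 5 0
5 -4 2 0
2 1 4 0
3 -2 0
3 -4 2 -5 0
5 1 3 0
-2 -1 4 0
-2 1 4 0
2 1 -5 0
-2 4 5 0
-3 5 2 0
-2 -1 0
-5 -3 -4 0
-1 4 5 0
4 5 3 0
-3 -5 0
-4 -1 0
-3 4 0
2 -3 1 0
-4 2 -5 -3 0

Try x3 = False.
(¬x2) alone gives x2 = False.
(x1) alone gives x1 = True.
(x5) alone gives x5 = True.
(¬x4) alone gives x4 = False.
Every clause now holds.

x1 ↦ True, x2 ↦ False, x3 ↦ False, x4 ↦ False, x5 ↦ True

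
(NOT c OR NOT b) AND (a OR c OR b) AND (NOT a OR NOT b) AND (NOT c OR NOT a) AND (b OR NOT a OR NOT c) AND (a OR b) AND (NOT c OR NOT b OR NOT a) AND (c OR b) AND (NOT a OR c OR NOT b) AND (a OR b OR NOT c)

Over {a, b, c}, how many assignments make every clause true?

1

There are 2^3 = 8 truth assignments over (a, b, c).
Check each against the 10 clauses (columns in the order a, b, c):
  F F F  ✗ fails (a OR c OR b)
  F F T  ✗ fails (a OR b)
  F T F  ✓ satisfies all
  F T T  ✗ fails (NOT c OR NOT b)
  T F F  ✗ fails (c OR b)
  T F T  ✗ fails (NOT c OR NOT a)
  T T F  ✗ fails (NOT a OR NOT b)
  T T T  ✗ fails (NOT c OR NOT b)
1 of the 8 rows is a model.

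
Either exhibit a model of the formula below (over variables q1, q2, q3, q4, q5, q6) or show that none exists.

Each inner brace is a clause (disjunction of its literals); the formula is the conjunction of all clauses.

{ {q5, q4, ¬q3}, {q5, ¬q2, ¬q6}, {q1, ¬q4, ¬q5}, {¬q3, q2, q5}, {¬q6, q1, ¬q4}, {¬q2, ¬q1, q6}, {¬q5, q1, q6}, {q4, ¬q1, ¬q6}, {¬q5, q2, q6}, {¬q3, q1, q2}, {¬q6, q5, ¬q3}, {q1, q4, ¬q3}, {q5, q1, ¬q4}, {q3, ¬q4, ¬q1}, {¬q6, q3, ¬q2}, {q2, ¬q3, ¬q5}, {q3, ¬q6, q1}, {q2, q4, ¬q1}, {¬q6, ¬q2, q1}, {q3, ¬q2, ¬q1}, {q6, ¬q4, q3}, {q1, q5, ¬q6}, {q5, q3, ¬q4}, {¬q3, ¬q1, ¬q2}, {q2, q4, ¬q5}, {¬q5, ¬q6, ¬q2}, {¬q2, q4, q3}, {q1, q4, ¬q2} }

Suppose q5 = False.
Suppose q4 = False.
Unit clause (¬q3) forces q3 = False.
Unit clause (¬q2) forces q2 = False.
Unit clause (¬q1) forces q1 = False.
Unit clause (¬q6) forces q6 = False.
Every clause now holds.

q1 ↦ False; q2 ↦ False; q3 ↦ False; q4 ↦ False; q5 ↦ False; q6 ↦ False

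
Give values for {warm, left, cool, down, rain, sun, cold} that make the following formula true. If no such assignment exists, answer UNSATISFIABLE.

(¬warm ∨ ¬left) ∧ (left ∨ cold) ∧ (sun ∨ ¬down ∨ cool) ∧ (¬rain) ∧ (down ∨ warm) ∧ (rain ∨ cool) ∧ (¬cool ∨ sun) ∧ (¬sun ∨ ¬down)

warm: True; left: False; cool: True; down: False; rain: False; sun: True; cold: True

(¬rain) alone gives rain = False.
(cool) alone gives cool = True.
(sun) alone gives sun = True.
(¬down) alone gives down = False.
(warm) alone gives warm = True.
(¬left) alone gives left = False.
(cold) alone gives cold = True.
All clauses are satisfied.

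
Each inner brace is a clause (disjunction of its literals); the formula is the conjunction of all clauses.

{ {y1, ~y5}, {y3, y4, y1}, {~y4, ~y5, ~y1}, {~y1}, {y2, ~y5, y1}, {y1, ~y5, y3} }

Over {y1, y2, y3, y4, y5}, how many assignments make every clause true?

6

There are 2^5 = 32 truth assignments over (y1, y2, y3, y4, y5).
Split on y4. With y4 = 1, the clauses containing y4 are satisfied and ~y4 drops from the rest; 4 of the 2^4 = 16 assignments to the other variables satisfy what remains.
With y4 = 0, by the same count on the reduced clause set, 2 assignments work.
(One model: y1=F, y2=F, y3=F, y4=T, y5=F.)
Total: 4 + 2 = 6.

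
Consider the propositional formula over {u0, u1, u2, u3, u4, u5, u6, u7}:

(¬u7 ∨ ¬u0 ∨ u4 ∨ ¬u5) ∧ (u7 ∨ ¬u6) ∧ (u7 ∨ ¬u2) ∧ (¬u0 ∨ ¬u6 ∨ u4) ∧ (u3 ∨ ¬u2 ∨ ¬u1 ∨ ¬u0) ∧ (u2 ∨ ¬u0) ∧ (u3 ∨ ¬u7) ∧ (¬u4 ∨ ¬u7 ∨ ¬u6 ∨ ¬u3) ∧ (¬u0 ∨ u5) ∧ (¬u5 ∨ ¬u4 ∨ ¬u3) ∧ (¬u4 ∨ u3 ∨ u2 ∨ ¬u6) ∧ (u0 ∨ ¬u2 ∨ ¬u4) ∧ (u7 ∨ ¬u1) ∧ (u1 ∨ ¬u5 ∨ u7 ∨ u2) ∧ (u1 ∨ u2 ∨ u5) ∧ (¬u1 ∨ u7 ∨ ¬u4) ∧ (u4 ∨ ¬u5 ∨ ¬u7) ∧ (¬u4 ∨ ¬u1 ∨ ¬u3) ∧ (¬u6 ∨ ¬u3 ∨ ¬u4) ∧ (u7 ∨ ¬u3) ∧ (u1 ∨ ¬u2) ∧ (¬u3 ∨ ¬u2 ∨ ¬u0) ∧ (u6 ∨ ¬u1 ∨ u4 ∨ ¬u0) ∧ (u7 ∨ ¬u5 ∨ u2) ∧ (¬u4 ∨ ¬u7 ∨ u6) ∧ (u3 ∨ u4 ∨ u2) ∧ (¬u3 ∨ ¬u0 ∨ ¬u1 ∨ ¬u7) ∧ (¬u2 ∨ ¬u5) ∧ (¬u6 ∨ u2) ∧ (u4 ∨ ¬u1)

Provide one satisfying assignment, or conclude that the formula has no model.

UNSATISFIABLE

Case u7 = True:
Unit clause (u3) forces u3 = True.
Case u2 = True:
Unit clause (u1) forces u1 = True.
Unit clause (¬u4) forces u4 = False.
Now (u4) is unsatisfied and unit — conflict.
That branch fails; take u2 = False instead.
Unit clause (¬u0) forces u0 = False.
Unit clause (¬u6) forces u6 = False.
Unit clause (¬u4) forces u4 = False.
Unit clause (¬u5) forces u5 = False.
Unit clause (u1) forces u1 = True.
Now (¬u1) is unsatisfied and unit — conflict.
Neither u2 = True nor u2 = False works.
That branch fails; take u7 = False instead.
Unit clause (¬u6) forces u6 = False.
Unit clause (¬u2) forces u2 = False.
Unit clause (¬u0) forces u0 = False.
Unit clause (¬u1) forces u1 = False.
Unit clause (¬u5) forces u5 = False.
Now (u5) is unsatisfied and unit — conflict.
Neither u7 = True nor u7 = False works.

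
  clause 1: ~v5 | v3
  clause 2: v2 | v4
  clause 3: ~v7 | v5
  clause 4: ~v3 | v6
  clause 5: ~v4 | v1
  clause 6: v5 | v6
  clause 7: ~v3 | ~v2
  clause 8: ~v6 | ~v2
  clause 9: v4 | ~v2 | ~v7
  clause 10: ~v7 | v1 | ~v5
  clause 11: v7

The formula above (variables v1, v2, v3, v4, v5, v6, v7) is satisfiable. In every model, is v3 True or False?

Suppose v3 = 0.
(~v5) alone gives v5 = 0.
(~v7) alone gives v7 = 0.
But (v7) is also a unit clause — contradiction.
So every satisfying assignment has v3 = True.

True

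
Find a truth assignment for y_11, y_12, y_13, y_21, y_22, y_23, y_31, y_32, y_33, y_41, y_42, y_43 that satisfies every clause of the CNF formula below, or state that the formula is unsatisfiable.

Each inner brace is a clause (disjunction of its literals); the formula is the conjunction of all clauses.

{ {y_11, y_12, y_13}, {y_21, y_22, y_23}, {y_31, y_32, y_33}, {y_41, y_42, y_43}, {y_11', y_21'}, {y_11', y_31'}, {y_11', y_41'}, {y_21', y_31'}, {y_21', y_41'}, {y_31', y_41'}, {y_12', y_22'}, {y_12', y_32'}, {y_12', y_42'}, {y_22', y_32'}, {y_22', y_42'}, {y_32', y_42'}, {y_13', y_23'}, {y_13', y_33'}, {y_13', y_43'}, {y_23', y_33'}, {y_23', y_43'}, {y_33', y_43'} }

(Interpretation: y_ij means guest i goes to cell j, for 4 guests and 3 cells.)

UNSATISFIABLE

Try y_11 = 0.
Try y_12 = 1.
From the singleton clause (y_22'), y_22 = 0.
From the singleton clause (y_32'), y_32 = 0.
From the singleton clause (y_42'), y_42 = 0.
Try y_21 = 1.
From the singleton clause (y_31'), y_31 = 0.
From the singleton clause (y_33), y_33 = 1.
From the singleton clause (y_41'), y_41 = 0.
From the singleton clause (y_43), y_43 = 1.
Now (y_43') is unsatisfied and unit — conflict.
Backtrack on y_21: now try y_21 = 0.
From the singleton clause (y_23), y_23 = 1.
From the singleton clause (y_13'), y_13 = 0.
From the singleton clause (y_33'), y_33 = 0.
From the singleton clause (y_31), y_31 = 1.
From the singleton clause (y_41'), y_41 = 0.
From the singleton clause (y_43), y_43 = 1.
Now (y_43') is unsatisfied and unit — conflict.
Both values of y_21 lead to a conflict.
Backtrack on y_12: now try y_12 = 0.
From the singleton clause (y_13), y_13 = 1.
From the singleton clause (y_23'), y_23 = 0.
From the singleton clause (y_33'), y_33 = 0.
From the singleton clause (y_43'), y_43 = 0.
Try y_21 = 1.
From the singleton clause (y_31'), y_31 = 0.
From the singleton clause (y_32), y_32 = 1.
From the singleton clause (y_41'), y_41 = 0.
From the singleton clause (y_42), y_42 = 1.
Now (y_42') is unsatisfied and unit — conflict.
Backtrack on y_21: now try y_21 = 0.
From the singleton clause (y_22), y_22 = 1.
From the singleton clause (y_32'), y_32 = 0.
From the singleton clause (y_31), y_31 = 1.
From the singleton clause (y_41'), y_41 = 0.
From the singleton clause (y_42), y_42 = 1.
Now (y_42') is unsatisfied and unit — conflict.
Both values of y_21 lead to a conflict.
Both values of y_12 lead to a conflict.
Backtrack on y_11: now try y_11 = 1.
From the singleton clause (y_21'), y_21 = 0.
From the singleton clause (y_31'), y_31 = 0.
From the singleton clause (y_41'), y_41 = 0.
Try y_22 = 1.
From the singleton clause (y_12'), y_12 = 0.
From the singleton clause (y_32'), y_32 = 0.
From the singleton clause (y_33), y_33 = 1.
From the singleton clause (y_42'), y_42 = 0.
From the singleton clause (y_43), y_43 = 1.
Now (y_43') is unsatisfied and unit — conflict.
Backtrack on y_22: now try y_22 = 0.
From the singleton clause (y_23), y_23 = 1.
From the singleton clause (y_13'), y_13 = 0.
From the singleton clause (y_33'), y_33 = 0.
From the singleton clause (y_32), y_32 = 1.
From the singleton clause (y_12'), y_12 = 0.
From the singleton clause (y_42'), y_42 = 0.
From the singleton clause (y_43), y_43 = 1.
Now (y_43') is unsatisfied and unit — conflict.
Both values of y_22 lead to a conflict.
Both values of y_11 lead to a conflict.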